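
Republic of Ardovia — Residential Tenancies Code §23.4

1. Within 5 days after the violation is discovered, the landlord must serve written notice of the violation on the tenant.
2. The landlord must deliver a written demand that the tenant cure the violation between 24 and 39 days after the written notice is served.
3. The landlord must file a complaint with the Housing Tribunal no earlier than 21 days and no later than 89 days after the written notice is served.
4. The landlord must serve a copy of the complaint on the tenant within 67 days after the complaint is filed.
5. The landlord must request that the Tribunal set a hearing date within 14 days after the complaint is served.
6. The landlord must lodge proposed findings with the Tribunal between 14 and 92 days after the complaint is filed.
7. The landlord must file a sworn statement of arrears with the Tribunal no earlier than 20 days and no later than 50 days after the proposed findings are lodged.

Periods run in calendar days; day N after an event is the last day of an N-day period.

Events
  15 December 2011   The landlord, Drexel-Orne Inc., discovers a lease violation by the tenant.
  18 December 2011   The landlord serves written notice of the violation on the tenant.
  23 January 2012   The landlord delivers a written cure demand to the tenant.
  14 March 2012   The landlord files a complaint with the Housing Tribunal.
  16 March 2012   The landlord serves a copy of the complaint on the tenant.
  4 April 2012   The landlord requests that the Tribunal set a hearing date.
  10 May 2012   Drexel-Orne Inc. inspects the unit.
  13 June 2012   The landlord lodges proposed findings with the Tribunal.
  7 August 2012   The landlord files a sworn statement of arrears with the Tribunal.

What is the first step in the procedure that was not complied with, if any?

Step 1: 5 days after 15 December 2011 (when the violation is discovered) is 20 December 2011; done 18 December 2011 — timely.
Step 2: the window is 24–39 days after 18 December 2011 (when the written notice is served), so 11 January 2012 through 26 January 2012; done 23 January 2012, which is between those dates.
Step 3: the window is 21–89 days after 18 December 2011 (when the written notice is served), so 8 January 2012 through 16 March 2012; done 14 March 2012, which is between those dates.
Step 4: 67 days after 14 March 2012 (when the complaint is filed) is 20 May 2012; done 16 March 2012 — timely.
Step 5: 14 days after 16 March 2012 (when the complaint is served) is 30 March 2012; 4 April 2012 misses that deadline by 5 days.
That is the first point of non-compliance.

Step 5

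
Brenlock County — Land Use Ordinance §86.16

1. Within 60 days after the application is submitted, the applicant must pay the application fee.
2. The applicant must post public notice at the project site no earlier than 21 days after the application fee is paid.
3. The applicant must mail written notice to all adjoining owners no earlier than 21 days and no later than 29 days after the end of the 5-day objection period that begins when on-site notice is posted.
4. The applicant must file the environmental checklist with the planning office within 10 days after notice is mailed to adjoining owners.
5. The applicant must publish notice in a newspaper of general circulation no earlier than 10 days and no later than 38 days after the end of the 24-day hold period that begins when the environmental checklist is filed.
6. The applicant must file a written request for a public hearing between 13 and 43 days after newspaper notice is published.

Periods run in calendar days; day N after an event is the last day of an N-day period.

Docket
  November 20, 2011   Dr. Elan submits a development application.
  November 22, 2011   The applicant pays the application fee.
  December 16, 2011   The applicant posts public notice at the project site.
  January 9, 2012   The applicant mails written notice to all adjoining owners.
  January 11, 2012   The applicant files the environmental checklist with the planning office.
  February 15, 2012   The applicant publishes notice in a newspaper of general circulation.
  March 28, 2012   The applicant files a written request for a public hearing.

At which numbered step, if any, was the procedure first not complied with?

(1) due by November 20, 2011 + 60 days = January 19, 2012; done November 22, 2011 — timely.
(2) permitted from November 22, 2011 + 21 days = December 13, 2011 onward; done December 16, 2011, after the minimum wait.
(3) the permitted window runs from December 21, 2011 + 21 = January 11, 2012 to December 21, 2011 + 29 = January 19, 2012; done January 9, 2012 — 2 days before the window opened.
Later steps need not be reached.

Step 3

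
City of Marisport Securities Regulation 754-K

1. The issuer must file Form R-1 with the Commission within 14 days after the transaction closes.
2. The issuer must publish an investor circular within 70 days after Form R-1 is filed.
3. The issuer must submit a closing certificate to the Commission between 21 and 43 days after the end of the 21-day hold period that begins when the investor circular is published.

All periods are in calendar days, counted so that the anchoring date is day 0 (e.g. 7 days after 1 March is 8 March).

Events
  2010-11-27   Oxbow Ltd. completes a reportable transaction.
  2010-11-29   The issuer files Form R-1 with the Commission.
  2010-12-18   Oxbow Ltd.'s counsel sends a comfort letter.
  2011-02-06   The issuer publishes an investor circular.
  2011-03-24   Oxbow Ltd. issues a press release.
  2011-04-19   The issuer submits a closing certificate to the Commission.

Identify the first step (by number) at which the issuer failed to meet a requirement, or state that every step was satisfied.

Step 3

(1) due by 2010-11-27 + 14 days = 2010-12-11; 2010-11-29 is within that limit.
(2) due by 2010-11-29 + 70 days = 2011-02-07; completed 2011-02-06, before the deadline.
(3) the permitted window runs from 2011-02-27 + 21 = 2011-03-20 to 2011-02-27 + 43 = 2011-04-11; 2011-04-19 is 8 days past the end of the window.
No need to go further; step 3 was not satisfied.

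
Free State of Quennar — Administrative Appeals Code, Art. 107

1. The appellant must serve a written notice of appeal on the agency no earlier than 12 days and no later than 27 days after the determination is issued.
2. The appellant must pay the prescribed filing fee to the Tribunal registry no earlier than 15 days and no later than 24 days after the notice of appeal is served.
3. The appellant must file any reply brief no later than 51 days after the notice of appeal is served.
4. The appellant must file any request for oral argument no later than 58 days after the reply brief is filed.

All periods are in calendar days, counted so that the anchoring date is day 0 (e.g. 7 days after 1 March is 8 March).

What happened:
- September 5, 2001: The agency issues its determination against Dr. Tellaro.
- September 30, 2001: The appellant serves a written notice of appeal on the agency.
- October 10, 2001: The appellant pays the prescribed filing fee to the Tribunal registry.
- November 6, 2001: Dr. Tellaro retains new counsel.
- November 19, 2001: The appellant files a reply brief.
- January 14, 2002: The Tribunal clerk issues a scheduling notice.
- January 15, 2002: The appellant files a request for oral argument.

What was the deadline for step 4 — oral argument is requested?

January 16, 2002

Step 4 runs from November 19, 2001, when the reply brief is filed. 58 days after November 19, 2001 is January 16, 2002.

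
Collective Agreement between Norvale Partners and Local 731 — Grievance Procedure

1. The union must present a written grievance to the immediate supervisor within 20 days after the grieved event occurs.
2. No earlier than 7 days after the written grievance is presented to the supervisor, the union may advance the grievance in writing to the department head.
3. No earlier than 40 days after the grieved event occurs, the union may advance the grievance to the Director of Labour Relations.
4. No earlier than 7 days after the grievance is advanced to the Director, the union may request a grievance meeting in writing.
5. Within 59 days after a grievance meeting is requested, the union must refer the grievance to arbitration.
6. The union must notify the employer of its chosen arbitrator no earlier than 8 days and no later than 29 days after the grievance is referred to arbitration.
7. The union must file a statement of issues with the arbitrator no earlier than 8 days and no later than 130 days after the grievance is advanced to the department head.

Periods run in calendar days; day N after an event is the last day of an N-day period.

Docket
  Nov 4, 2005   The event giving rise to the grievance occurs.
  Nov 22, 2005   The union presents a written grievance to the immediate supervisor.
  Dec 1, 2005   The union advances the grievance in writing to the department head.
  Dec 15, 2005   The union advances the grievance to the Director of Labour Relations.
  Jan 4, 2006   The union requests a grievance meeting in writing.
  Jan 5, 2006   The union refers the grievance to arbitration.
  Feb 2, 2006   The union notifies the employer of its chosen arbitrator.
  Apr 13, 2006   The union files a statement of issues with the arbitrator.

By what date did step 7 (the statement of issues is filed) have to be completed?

Step 7 runs from Dec 1, 2005, when the grievance is advanced to the department head. The window is 8–130 days after Dec 1, 2005; it closes on Apr 10, 2006.

Apr 10, 2006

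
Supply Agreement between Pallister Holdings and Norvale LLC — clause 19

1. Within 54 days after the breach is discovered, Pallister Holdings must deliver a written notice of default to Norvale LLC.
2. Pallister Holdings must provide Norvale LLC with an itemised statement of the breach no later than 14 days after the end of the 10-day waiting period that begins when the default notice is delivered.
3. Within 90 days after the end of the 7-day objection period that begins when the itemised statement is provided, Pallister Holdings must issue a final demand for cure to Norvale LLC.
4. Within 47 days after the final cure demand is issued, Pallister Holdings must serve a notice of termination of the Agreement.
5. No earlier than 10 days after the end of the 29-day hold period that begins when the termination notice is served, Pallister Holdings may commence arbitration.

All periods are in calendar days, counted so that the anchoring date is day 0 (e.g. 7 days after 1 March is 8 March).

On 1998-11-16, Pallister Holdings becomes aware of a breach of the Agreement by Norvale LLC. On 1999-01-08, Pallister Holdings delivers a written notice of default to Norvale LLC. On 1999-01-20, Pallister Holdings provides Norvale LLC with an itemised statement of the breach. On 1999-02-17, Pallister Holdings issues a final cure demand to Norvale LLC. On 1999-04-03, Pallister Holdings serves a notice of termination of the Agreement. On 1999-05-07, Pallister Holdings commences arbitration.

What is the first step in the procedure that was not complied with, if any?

(1) due by 1998-11-16 + 54 days = 1999-01-09; completed 1999-01-08, before the deadline.
(2) due by 1999-01-18 + 14 days = 1999-02-01; 1999-01-20 is within that limit.
(3) due by 1999-01-27 + 90 days = 1999-04-27; completed 1999-02-17, before the deadline.
(4) due by 1999-02-17 + 47 days = 1999-04-05; done 1999-04-03 — timely.
(5) permitted from 1999-05-02 + 10 days = 1999-05-12 onward; 1999-05-07 is 5 days before the earliest permitted date.

Step 5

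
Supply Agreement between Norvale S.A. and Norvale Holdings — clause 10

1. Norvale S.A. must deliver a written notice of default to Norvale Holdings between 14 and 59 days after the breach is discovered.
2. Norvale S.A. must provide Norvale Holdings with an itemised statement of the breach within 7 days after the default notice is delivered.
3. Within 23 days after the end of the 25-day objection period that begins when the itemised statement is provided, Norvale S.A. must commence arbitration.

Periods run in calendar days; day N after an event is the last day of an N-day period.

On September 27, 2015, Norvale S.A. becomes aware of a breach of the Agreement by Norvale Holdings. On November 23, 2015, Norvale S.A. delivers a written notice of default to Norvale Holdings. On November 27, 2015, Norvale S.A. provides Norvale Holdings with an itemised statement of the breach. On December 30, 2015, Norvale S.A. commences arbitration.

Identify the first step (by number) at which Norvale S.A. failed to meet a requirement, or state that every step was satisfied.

None — every step was satisfied

Step 1: the window is 14–59 days after September 27, 2015 (when the breach is discovered), so October 11, 2015 through November 25, 2015; done November 23, 2015, which is between those dates.
Step 2: 7 days after November 23, 2015 (when the default notice is delivered) is November 30, 2015; completed November 27, 2015, before the deadline.
Step 3: 23 days after December 22, 2015 (end of the 25-day objection period, which began when the itemised statement is provided on November 27, 2015) is January 14, 2016; done December 30, 2015 — timely.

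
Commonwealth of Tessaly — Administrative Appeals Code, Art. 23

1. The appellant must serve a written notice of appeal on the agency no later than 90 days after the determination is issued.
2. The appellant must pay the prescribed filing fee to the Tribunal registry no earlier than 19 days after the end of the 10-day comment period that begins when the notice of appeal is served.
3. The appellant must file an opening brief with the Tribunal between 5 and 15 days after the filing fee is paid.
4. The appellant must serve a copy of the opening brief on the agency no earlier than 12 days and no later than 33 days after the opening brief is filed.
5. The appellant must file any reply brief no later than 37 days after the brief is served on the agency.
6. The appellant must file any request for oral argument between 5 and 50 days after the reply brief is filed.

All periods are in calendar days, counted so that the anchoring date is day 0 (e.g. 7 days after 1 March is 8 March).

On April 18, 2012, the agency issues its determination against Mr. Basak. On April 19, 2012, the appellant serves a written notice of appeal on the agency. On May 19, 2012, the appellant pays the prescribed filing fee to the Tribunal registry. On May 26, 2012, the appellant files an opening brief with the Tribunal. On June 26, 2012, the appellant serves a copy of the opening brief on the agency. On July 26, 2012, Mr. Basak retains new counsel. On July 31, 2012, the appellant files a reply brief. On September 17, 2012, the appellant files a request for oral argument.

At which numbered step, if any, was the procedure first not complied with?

(1) due by April 18, 2012 + 90 days = July 17, 2012; April 19, 2012 is within that limit.
(2) permitted from April 29, 2012 + 19 days = May 18, 2012 onward; May 19, 2012 is on or after that date.
(3) the permitted window runs from May 19, 2012 + 5 = May 24, 2012 to May 19, 2012 + 15 = June 3, 2012; done May 26, 2012, which is between those dates.
(4) the permitted window runs from May 26, 2012 + 12 = June 7, 2012 to May 26, 2012 + 33 = June 28, 2012; done June 26, 2012 — within the window.
(5) due by June 26, 2012 + 37 days = August 2, 2012; July 31, 2012 is within that limit.
(6) the permitted window runs from July 31, 2012 + 5 = August 5, 2012 to July 31, 2012 + 50 = September 19, 2012; done September 17, 2012 — within the window.

None — every step was satisfied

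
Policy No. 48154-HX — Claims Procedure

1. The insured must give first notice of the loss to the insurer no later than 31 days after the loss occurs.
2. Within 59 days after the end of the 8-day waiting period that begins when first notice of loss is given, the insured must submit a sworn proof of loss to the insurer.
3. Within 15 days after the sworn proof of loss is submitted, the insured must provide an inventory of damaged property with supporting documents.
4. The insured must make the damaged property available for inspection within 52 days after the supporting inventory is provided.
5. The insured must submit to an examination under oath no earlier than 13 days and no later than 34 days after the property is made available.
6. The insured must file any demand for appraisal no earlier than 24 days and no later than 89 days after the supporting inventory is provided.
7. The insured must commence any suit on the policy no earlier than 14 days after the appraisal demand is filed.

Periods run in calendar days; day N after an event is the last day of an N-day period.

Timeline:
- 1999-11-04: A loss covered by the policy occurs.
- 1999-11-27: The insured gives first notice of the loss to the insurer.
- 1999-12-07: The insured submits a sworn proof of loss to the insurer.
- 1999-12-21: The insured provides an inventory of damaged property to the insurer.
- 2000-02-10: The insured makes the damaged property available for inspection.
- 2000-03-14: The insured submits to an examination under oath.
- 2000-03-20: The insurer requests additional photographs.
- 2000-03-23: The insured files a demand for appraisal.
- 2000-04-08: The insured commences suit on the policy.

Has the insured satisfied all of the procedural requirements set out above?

Step 1 — counting 31 days from 1999-11-04 (when the loss occurs) gives a deadline of 1999-12-05; completed 1999-11-27, before the deadline.
Step 2 — counting 59 days from 1999-12-05 (end of the 8-day waiting period, which began when first notice of loss is given on 1999-11-27) gives a deadline of 2000-02-02; completed 1999-12-07, before the deadline.
Step 3 — counting 15 days from 1999-12-07 (when the sworn proof of loss is submitted) gives a deadline of 1999-12-22; done 1999-12-21 — timely.
Step 4 — counting 52 days from 1999-12-21 (when the supporting inventory is provided) gives a deadline of 2000-02-11; 2000-02-10 is within that limit.
Step 5 — 13 and 34 days from 2000-02-10 (when the property is made available) are 2000-02-23 and 2000-03-15 respectively; 2000-03-14 falls inside that range.
Step 6 — 24 and 89 days from 1999-12-21 (when the supporting inventory is provided) are 2000-01-14 and 2000-03-19 respectively; 2000-03-23 is 4 days past the end of the window.

No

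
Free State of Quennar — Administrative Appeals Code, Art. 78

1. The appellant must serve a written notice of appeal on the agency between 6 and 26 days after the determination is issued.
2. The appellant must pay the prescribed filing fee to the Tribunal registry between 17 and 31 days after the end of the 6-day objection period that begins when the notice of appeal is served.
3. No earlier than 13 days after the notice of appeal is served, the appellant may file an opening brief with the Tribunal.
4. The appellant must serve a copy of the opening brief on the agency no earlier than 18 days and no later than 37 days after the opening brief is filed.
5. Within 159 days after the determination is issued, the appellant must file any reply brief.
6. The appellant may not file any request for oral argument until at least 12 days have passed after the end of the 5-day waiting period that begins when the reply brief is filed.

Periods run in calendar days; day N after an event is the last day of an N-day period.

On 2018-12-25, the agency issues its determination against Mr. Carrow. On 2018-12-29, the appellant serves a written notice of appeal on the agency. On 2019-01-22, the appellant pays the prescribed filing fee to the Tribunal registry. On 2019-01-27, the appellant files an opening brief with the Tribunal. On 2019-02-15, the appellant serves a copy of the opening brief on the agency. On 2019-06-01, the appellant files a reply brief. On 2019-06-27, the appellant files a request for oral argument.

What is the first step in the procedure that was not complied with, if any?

Step 1

Step 1: the window is 6–26 days after 2018-12-25 (when the determination is issued), so 2018-12-31 through 2019-01-20; done 2018-12-29 — 2 days before the window opened.
No need to go further; step 1 was not satisfied.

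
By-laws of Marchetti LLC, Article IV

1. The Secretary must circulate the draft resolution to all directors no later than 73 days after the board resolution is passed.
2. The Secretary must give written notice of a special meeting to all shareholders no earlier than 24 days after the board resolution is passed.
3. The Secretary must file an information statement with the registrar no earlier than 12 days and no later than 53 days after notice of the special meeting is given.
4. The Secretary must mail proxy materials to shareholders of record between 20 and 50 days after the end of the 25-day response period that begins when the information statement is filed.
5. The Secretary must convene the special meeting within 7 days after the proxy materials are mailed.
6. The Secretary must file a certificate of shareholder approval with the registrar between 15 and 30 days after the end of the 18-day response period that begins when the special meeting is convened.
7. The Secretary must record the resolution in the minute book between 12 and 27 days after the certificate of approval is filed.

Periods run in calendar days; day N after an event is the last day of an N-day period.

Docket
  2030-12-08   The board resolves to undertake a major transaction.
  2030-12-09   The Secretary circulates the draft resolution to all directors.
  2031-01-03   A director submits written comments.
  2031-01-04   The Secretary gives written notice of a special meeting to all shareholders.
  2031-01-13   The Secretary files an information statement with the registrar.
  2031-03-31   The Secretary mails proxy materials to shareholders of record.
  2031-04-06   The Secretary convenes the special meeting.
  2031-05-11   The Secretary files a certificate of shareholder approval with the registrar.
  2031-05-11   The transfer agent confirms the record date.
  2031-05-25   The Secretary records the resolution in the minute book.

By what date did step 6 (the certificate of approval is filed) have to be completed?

The special meeting is convened on 2031-04-06; the 18-day response period therefore ends 2031-04-24, and step 6 runs from that date. The window is 15–30 days after 2031-04-24; it closes on 2031-05-24.

2031-05-24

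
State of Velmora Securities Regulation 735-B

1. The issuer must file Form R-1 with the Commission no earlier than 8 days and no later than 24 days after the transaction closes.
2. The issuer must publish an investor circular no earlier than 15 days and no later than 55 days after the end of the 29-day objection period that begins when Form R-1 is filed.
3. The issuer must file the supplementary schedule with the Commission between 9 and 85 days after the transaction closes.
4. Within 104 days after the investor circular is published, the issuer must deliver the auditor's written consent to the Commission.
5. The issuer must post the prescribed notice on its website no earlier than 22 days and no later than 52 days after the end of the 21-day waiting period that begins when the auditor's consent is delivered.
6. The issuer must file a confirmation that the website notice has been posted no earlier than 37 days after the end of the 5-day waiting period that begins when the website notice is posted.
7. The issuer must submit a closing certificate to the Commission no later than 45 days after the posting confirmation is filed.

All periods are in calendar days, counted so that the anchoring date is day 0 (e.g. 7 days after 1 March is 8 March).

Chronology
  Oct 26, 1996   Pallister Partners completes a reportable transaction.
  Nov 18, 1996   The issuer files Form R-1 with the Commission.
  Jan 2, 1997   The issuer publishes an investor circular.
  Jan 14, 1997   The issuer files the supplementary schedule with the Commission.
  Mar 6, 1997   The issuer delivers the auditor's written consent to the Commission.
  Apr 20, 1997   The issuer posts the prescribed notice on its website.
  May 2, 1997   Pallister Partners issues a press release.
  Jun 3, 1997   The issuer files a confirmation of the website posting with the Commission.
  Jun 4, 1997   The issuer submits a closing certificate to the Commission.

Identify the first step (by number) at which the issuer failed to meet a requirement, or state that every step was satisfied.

(1) the permitted window runs from Oct 26, 1996 + 8 = Nov 3, 1996 to Oct 26, 1996 + 24 = Nov 19, 1996; done Nov 18, 1996, which is between those dates.
(2) the permitted window runs from Dec 17, 1996 + 15 = Jan 1, 1997 to Dec 17, 1996 + 55 = Feb 10, 1997; done Jan 2, 1997, which is between those dates.
(3) the permitted window runs from Oct 26, 1996 + 9 = Nov 4, 1996 to Oct 26, 1996 + 85 = Jan 19, 1997; Jan 14, 1997 falls inside that range.
(4) due by Jan 2, 1997 + 104 days = Apr 16, 1997; done Mar 6, 1997 — timely.
(5) the permitted window runs from Mar 27, 1997 + 22 = Apr 18, 1997 to Mar 27, 1997 + 52 = May 18, 1997; Apr 20, 1997 falls inside that range.
(6) permitted from Apr 25, 1997 + 37 days = Jun 1, 1997 onward; done Jun 3, 1997 — permitted.
(7) due by Jun 3, 1997 + 45 days = Jul 18, 1997; completed Jun 4, 1997, before the deadline.

None — every step was satisfied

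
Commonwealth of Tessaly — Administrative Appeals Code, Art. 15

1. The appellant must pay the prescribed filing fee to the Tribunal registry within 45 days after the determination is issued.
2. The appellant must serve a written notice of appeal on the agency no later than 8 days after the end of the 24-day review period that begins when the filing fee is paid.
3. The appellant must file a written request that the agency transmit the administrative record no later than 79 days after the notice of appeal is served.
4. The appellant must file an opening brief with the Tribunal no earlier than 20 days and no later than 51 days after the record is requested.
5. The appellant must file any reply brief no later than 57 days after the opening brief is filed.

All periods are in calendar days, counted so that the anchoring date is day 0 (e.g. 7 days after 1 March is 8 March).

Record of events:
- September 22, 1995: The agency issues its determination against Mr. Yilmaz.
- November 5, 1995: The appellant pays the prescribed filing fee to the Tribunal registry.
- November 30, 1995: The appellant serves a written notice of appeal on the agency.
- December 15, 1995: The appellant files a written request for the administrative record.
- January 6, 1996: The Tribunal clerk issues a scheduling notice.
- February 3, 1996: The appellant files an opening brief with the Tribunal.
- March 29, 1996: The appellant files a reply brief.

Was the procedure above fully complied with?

(1) due by September 22, 1995 + 45 days = November 6, 1995; November 5, 1995 is within that limit.
(2) due by November 29, 1995 + 8 days = December 7, 1995; November 30, 1995 is within that limit.
(3) due by November 30, 1995 + 79 days = February 17, 1996; completed December 15, 1995, before the deadline.
(4) the permitted window runs from December 15, 1995 + 20 = January 4, 1996 to December 15, 1995 + 51 = February 4, 1996; done February 3, 1996 — within the window.
(5) due by February 3, 1996 + 57 days = March 31, 1996; completed March 29, 1996, before the deadline.

Yes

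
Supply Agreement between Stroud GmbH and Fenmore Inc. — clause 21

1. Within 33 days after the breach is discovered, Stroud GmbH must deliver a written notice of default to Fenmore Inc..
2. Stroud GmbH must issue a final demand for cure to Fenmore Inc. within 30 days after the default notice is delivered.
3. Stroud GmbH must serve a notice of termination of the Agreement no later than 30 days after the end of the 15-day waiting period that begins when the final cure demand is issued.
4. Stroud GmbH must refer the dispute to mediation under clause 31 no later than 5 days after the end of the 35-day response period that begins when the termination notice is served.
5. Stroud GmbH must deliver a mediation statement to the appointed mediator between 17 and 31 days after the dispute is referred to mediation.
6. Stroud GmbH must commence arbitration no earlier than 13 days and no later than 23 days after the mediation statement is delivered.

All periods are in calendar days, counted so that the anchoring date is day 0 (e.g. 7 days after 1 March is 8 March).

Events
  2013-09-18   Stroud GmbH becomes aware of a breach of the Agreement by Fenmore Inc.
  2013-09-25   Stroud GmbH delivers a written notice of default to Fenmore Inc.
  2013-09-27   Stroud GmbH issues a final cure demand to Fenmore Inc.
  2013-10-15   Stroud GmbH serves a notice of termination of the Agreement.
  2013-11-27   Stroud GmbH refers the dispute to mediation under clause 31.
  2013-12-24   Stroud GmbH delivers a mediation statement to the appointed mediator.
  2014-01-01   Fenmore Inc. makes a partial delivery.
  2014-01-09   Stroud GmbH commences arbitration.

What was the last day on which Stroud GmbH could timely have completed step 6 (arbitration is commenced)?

Step 6 runs from 2013-12-24, when the mediation statement is delivered. The window is 13–23 days after 2013-12-24; it closes on 2014-01-16.

2014-01-16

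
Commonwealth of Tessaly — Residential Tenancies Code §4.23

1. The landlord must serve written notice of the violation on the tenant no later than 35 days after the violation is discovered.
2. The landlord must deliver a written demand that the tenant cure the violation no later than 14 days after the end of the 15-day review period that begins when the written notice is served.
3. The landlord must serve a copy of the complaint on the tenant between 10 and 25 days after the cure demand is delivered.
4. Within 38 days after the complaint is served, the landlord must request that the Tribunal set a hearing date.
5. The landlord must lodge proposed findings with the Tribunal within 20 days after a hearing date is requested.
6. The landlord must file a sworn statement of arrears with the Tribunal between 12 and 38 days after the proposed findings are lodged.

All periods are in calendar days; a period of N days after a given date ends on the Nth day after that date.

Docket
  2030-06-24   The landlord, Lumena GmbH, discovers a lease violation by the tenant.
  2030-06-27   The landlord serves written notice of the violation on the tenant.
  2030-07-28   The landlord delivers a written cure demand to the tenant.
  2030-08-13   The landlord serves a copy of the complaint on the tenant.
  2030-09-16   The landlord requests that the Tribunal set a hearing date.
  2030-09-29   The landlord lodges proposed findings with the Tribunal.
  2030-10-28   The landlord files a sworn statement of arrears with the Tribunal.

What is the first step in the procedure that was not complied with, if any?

Step 2

Step 1: 35 days after 2030-06-24 (when the violation is discovered) is 2030-07-29; completed 2030-06-27, before the deadline.
Step 2: 14 days after 2030-07-12 (end of the 15-day review period, which began when the written notice is served on 2030-06-27) is 2030-07-26; done 2030-07-28 — 2 days late.
The procedure was therefore not followed at step 2.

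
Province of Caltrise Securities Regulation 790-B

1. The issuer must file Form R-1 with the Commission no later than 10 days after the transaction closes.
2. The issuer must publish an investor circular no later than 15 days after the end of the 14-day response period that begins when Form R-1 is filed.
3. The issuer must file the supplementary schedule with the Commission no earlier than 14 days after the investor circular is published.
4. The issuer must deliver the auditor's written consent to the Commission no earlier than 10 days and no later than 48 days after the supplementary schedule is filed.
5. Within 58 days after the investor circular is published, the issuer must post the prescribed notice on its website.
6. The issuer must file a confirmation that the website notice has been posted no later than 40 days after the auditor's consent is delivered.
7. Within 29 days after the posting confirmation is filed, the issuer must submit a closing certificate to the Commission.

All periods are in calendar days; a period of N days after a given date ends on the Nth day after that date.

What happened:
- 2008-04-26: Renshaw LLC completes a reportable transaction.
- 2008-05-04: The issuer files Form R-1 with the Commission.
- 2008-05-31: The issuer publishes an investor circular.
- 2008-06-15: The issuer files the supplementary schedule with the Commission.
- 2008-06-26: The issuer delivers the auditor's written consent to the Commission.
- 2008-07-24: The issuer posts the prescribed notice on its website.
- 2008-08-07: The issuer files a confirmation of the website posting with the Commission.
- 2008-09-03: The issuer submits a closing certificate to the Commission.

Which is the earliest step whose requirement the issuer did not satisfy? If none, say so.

Step 6

(1) due by 2008-04-26 + 10 days = 2008-05-06; completed 2008-05-04, before the deadline.
(2) due by 2008-05-18 + 15 days = 2008-06-02; done 2008-05-31 — timely.
(3) permitted from 2008-05-31 + 14 days = 2008-06-14 onward; done 2008-06-15, after the minimum wait.
(4) the permitted window runs from 2008-06-15 + 10 = 2008-06-25 to 2008-06-15 + 48 = 2008-08-02; done 2008-06-26, which is between those dates.
(5) due by 2008-05-31 + 58 days = 2008-07-28; 2008-07-24 is within that limit.
(6) due by 2008-06-26 + 40 days = 2008-08-05; not done until 2008-08-07, 2 days after the deadline.
Later steps need not be reached.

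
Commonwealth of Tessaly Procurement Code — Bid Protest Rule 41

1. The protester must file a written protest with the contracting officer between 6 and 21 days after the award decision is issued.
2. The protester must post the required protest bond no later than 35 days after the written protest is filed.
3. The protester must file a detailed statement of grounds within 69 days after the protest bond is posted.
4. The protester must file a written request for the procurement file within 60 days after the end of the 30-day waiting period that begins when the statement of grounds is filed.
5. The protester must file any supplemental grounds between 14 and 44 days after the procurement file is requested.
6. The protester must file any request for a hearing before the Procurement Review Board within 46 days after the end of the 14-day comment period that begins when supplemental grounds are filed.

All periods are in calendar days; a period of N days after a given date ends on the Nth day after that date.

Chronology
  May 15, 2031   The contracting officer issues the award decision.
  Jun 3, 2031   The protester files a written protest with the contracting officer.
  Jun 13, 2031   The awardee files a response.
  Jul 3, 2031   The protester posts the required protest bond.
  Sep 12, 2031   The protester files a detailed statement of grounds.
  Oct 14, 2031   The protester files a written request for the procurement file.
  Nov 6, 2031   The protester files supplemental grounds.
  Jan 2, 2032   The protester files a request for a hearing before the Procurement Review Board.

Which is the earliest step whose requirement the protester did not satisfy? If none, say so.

Step 3

(1) the permitted window runs from May 15, 2031 + 6 = May 21, 2031 to May 15, 2031 + 21 = Jun 5, 2031; done Jun 3, 2031 — within the window.
(2) due by Jun 3, 2031 + 35 days = Jul 8, 2031; done Jul 3, 2031 — timely.
(3) due by Jul 3, 2031 + 69 days = Sep 10, 2031; Sep 12, 2031 misses that deadline by 2 days.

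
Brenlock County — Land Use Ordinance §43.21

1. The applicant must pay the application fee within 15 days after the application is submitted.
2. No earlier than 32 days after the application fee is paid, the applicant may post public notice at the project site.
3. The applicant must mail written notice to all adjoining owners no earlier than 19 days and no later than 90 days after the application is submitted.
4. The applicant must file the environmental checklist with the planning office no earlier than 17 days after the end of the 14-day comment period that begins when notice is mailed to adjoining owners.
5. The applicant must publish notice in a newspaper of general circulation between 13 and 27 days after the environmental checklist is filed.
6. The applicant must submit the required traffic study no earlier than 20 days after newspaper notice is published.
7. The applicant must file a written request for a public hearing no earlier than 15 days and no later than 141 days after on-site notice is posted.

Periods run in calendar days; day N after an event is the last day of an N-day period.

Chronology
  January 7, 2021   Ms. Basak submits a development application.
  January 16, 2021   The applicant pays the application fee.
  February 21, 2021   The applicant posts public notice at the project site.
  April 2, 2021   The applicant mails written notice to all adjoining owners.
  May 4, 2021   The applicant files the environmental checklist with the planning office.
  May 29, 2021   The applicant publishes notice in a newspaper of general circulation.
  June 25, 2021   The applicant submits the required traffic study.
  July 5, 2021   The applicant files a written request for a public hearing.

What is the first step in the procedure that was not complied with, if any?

Step 1: 15 days after January 7, 2021 (when the application is submitted) is January 22, 2021; done January 16, 2021 — timely.
Step 2: the earliest permitted date is 32 days after January 16, 2021 (when the application fee is paid), i.e. February 17, 2021; February 21, 2021 is on or after that date.
Step 3: the window is 19–90 days after January 7, 2021 (when the application is submitted), so January 26, 2021 through April 7, 2021; done April 2, 2021, which is between those dates.
Step 4: the earliest permitted date is 17 days after April 16, 2021 (end of the 14-day comment period, which began when notice is mailed to adjoining owners on April 2, 2021), i.e. May 3, 2021; done May 4, 2021, after the minimum wait.
Step 5: the window is 13–27 days after May 4, 2021 (when the environmental checklist is filed), so May 17, 2021 through May 31, 2021; done May 29, 2021 — within the window.
Step 6: the earliest permitted date is 20 days after May 29, 2021 (when newspaper notice is published), i.e. June 18, 2021; June 25, 2021 is on or after that date.
Step 7: the window is 15–141 days after February 21, 2021 (when on-site notice is posted), so March 8, 2021 through July 12, 2021; July 5, 2021 falls inside that range.

None — every step was satisfied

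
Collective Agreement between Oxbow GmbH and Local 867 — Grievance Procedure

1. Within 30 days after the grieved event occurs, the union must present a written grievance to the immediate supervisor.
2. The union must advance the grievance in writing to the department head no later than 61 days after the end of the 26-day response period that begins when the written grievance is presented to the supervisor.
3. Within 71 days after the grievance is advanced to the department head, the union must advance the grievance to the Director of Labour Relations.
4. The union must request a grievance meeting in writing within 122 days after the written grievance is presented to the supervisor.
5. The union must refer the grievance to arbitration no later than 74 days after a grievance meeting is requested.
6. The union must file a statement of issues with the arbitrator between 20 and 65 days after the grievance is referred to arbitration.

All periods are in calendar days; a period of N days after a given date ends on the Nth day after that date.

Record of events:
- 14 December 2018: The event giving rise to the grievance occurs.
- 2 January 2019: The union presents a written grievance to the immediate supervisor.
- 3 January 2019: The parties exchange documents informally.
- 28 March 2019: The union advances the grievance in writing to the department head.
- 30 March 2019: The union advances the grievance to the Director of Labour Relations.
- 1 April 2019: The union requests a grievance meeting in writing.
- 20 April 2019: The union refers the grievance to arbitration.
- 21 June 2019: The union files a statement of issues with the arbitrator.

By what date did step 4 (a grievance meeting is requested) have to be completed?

4 May 2019

Step 4 runs from 2 January 2019, when the written grievance is presented to the supervisor. 122 days after 2 January 2019 is 4 May 2019.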